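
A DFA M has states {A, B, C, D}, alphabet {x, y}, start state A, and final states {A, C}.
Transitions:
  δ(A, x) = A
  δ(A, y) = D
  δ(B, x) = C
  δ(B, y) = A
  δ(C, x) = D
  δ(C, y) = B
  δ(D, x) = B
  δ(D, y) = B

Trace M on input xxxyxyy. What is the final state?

D

A --x--> A
A --x--> A
A --x--> A
A --y--> D
D --x--> B
B --y--> A
A --y--> D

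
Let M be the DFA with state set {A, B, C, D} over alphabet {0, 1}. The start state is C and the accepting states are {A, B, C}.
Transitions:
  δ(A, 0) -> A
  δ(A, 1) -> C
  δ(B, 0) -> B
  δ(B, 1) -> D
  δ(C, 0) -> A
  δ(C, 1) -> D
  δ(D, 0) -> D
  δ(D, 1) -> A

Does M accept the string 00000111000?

accepted

C --0--> A
A --0--> A
A --0--> A
A --0--> A
A --0--> A
A --1--> C
C --1--> D
D --1--> A
A --0--> A
A --0--> A
A --0--> A
End in state A, which is an accepting state.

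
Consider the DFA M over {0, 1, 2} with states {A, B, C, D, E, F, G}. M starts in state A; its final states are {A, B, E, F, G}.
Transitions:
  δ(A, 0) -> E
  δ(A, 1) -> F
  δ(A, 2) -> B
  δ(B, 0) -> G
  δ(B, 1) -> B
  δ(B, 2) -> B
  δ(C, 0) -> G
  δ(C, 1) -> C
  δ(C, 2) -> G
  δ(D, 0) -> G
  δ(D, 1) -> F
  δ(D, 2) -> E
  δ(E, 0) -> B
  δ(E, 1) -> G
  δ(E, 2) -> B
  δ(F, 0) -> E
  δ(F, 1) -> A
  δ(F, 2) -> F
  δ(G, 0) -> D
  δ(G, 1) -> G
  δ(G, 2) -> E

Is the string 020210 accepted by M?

rejected

A --0--> E
E --2--> B
B --0--> G
G --2--> E
E --1--> G
G --0--> D
End in state D, which is not an accepting state.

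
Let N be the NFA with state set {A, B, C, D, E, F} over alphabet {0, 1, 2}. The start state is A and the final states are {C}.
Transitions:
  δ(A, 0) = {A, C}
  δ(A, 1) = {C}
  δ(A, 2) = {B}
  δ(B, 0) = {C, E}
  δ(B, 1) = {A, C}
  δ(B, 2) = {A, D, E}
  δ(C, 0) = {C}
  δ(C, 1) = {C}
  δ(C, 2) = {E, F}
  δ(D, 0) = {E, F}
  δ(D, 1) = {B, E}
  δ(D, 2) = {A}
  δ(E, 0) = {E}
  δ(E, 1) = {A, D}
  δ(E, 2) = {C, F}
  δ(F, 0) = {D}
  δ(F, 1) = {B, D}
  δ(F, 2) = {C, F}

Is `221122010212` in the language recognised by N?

Start: {A}
read 2: {B}
read 2: {A, D, E}
read 1: {A, B, C, D, E}
read 1: {A, B, C, D, E}
read 2: {A, B, C, D, E, F}
read 2: {A, B, C, D, E, F}
read 0: {A, C, D, E, F}
read 1: {A, B, C, D, E}
read 0: {A, C, E, F}
read 2: {B, C, E, F}
read 1: {A, B, C, D}
read 2: {A, B, D, E, F}
Reachable ∩ accepting = {} — empty.

rejected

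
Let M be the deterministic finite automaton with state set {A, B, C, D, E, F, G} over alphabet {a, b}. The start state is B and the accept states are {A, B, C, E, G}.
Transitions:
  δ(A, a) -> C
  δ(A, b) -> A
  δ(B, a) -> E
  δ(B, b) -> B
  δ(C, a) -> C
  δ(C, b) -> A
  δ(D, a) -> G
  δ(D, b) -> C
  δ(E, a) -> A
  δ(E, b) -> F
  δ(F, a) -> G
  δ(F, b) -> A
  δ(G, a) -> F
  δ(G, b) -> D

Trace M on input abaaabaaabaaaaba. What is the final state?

C

B --a--> E
E --b--> F
F --a--> G
G --a--> F
F --a--> G
G --b--> D
D --a--> G
G --a--> F
F --a--> G
G --b--> D
D --a--> G
G --a--> F
F --a--> G
G --a--> F
F --b--> A
A --a--> C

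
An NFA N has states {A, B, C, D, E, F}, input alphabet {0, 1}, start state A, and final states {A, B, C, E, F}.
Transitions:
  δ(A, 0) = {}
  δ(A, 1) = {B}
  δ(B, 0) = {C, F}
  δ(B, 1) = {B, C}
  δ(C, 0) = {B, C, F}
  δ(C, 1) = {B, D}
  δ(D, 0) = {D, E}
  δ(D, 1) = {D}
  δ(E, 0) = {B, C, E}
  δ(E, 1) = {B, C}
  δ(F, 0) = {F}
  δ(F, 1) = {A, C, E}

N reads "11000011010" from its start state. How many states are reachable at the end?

Start: {A}
read 1: {B}
read 1: {B, C}
read 0: {B, C, F}
read 0: {B, C, F}
read 0: {B, C, F}
read 0: {B, C, F}
read 1: {A, B, C, D, E}
read 1: {B, C, D}
read 0: {B, C, D, E, F}
read 1: {A, B, C, D, E}
read 0: {B, C, D, E, F}
Final reachable set {B, C, D, E, F} has 5 states.

5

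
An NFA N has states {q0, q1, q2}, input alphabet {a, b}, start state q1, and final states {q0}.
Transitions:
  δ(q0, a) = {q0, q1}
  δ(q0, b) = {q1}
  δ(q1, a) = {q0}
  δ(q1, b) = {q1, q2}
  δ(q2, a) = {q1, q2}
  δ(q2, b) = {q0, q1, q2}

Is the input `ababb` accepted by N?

Start: {q1}
read a: {q0}
read b: {q1}
read a: {q0}
read b: {q1}
read b: {q1, q2}
Reachable ∩ accepting = {} — empty.

rejected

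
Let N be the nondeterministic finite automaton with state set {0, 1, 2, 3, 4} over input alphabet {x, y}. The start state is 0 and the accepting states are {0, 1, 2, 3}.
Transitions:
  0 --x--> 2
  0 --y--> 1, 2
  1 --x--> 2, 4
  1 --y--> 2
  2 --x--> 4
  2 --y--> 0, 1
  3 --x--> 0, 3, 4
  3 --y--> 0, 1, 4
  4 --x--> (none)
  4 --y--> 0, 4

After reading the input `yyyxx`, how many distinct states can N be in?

1

Start: {0}
read y: {1, 2}
read y: {0, 1, 2}
read y: {0, 1, 2}
read x: {2, 4}
read x: {4}
Final reachable set {4} has 1 state.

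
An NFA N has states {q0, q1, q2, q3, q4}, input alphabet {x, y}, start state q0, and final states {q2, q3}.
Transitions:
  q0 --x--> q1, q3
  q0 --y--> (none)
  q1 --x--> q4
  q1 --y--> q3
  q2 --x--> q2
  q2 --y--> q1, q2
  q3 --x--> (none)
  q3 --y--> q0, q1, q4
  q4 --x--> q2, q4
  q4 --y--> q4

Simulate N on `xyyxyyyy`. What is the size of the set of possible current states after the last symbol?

5

Start: {q0}
read x: {q1, q3}
read y: {q0, q1, q3, q4}
read y: {q0, q1, q3, q4}
read x: {q1, q2, q3, q4}
read y: {q0, q1, q2, q3, q4}
read y: {q0, q1, q2, q3, q4}
read y: {q0, q1, q2, q3, q4}
read y: {q0, q1, q2, q3, q4}
Final reachable set {q0, q1, q2, q3, q4} has 5 states.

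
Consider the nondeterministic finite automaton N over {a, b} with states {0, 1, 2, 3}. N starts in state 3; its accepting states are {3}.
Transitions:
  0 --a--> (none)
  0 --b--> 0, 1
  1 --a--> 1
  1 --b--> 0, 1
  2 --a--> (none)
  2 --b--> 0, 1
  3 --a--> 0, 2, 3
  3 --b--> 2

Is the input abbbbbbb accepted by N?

rejected

Start: {3}
read a: {0, 2, 3}
read b: {0, 1, 2}
read b: {0, 1}
read b: {0, 1}
read b: {0, 1}
read b: {0, 1}
read b: {0, 1}
read b: {0, 1}
Reachable ∩ accepting = {} — empty.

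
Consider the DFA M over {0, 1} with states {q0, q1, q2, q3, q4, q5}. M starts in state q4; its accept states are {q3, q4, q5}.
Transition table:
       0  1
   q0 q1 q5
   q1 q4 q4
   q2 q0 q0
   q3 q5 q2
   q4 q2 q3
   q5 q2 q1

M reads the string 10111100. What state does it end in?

q4 --1--> q3
q3 --0--> q5
q5 --1--> q1
q1 --1--> q4
q4 --1--> q3
q3 --1--> q2
q2 --0--> q0
q0 --0--> q1

q1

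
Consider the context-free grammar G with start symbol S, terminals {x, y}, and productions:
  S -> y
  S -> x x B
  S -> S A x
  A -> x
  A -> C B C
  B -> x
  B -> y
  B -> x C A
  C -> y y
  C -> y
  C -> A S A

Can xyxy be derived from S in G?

no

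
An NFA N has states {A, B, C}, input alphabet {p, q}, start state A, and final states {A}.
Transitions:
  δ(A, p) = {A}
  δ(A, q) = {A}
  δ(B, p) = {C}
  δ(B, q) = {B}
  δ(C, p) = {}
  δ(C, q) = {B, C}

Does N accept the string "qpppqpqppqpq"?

Start: {A}
read q: {A}
read p: {A}
read p: {A}
read p: {A}
read q: {A}
read p: {A}
read q: {A}
read p: {A}
read p: {A}
read q: {A}
read p: {A}
read q: {A}
Reachable ∩ accepting = {A} — nonempty.

accepted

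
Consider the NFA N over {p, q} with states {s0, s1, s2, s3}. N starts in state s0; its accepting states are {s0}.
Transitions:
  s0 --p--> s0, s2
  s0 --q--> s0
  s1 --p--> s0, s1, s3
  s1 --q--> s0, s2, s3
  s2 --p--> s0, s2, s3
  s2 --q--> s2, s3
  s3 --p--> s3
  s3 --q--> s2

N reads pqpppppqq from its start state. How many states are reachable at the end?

Start: {s0}
read p: {s0, s2}
read q: {s0, s2, s3}
read p: {s0, s2, s3}
read p: {s0, s2, s3}
read p: {s0, s2, s3}
read p: {s0, s2, s3}
read p: {s0, s2, s3}
read q: {s0, s2, s3}
read q: {s0, s2, s3}
Final reachable set {s0, s2, s3} has 3 states.

3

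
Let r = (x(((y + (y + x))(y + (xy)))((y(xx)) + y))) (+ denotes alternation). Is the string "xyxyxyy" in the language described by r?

No split of xyxyxyy into u·v has x matching u and (((y+(y+x))(y+(xy)))((y(xx))+y)) matching v.

no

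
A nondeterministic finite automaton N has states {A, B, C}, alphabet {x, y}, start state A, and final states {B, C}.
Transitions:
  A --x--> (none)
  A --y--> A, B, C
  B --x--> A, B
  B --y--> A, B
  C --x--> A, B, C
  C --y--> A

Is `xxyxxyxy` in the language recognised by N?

Start: {A}
read x: {}
The reachable set is empty and stays empty for the remaining 7 symbols.
Reachable ∩ accepting = {} — empty.

rejected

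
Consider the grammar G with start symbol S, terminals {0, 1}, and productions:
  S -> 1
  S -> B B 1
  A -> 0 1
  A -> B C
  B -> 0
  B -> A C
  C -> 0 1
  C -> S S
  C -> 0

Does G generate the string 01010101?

yes

S ⇒ BB1 ⇒ ACB1 ⇒ 01CB1 ⇒ 0101B1 ⇒ 0101AC1 ⇒ 010101C1 ⇒ 01010101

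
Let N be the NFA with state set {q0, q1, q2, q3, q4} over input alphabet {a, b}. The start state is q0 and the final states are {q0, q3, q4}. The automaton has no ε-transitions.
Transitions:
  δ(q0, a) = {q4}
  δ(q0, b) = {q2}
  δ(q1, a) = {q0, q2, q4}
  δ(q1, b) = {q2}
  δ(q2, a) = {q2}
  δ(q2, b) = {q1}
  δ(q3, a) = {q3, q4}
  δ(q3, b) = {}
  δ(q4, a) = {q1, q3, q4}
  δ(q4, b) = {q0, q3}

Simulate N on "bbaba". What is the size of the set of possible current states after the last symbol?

4

Start: {q0}
read b: {q2}
read b: {q1}
read a: {q0, q2, q4}
read b: {q0, q1, q2, q3}
read a: {q0, q2, q3, q4}
Final reachable set {q0, q2, q3, q4} has 4 states.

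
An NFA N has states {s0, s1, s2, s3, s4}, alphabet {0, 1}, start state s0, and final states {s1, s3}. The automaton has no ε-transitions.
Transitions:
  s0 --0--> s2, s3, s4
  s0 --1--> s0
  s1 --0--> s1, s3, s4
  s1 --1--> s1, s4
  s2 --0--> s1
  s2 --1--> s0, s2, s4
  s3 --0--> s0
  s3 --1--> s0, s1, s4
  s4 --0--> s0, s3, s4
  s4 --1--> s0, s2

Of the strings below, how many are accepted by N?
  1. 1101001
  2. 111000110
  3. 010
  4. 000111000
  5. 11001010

5

1101001: accepted
111000110: accepted
010: accepted
000111000: accepted
11001010: accepted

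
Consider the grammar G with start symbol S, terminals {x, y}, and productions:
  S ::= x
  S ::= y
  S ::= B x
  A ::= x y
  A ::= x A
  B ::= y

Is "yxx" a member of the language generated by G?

no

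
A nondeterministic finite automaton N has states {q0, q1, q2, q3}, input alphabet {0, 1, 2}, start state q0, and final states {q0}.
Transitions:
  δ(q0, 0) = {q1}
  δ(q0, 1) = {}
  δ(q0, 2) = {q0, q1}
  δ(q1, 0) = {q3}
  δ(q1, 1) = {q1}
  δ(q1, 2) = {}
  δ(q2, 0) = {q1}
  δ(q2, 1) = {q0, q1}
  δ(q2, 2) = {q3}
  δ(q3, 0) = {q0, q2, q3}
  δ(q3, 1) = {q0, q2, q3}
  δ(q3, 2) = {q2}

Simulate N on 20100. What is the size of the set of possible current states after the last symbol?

4

Start: {q0}
read 2: {q0, q1}
read 0: {q1, q3}
read 1: {q0, q1, q2, q3}
read 0: {q0, q1, q2, q3}
read 0: {q0, q1, q2, q3}
Final reachable set {q0, q1, q2, q3} has 4 states.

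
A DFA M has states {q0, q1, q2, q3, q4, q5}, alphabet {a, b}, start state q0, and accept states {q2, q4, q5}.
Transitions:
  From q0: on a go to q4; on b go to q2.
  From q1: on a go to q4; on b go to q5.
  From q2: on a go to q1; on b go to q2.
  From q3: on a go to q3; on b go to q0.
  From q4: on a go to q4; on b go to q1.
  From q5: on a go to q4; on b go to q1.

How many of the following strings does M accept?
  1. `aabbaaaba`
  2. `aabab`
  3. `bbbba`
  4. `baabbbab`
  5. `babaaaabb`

`aabbaaaba`: accepted
`aabab`: rejected
`bbbba`: rejected
`baabbbab`: rejected
`babaaaabb`: accepted

2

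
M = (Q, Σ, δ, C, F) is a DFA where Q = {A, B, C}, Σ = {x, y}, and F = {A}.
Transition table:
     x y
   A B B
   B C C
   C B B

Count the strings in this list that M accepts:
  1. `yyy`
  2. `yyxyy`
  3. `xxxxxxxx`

`yyy`: rejected
`yyxyy`: rejected
`xxxxxxxx`: rejected

0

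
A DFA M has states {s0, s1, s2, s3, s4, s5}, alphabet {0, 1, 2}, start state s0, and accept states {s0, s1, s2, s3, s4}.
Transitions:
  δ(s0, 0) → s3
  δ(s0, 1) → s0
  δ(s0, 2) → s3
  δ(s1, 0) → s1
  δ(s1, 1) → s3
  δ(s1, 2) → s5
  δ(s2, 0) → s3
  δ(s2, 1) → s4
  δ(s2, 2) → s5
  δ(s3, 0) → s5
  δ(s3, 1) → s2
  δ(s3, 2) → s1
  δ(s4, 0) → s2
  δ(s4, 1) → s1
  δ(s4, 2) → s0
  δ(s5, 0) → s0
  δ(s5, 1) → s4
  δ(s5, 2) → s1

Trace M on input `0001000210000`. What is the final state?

s3

s0 --0--> s3
s3 --0--> s5
s5 --0--> s0
s0 --1--> s0
s0 --0--> s3
s3 --0--> s5
s5 --0--> s0
s0 --2--> s3
s3 --1--> s2
s2 --0--> s3
s3 --0--> s5
s5 --0--> s0
s0 --0--> s3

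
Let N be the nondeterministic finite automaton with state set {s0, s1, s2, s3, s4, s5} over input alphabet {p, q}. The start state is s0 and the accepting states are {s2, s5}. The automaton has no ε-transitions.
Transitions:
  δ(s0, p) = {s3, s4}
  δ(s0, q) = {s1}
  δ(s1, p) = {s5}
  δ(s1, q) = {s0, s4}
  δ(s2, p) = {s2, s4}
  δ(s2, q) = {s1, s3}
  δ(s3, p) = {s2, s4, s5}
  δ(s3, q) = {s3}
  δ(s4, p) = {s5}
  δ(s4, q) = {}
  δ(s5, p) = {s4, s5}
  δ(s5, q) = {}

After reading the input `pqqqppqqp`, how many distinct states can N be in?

Start: {s0}
read p: {s3, s4}
read q: {s3}
read q: {s3}
read q: {s3}
read p: {s2, s4, s5}
read p: {s2, s4, s5}
read q: {s1, s3}
read q: {s0, s3, s4}
read p: {s2, s3, s4, s5}
Final reachable set {s2, s3, s4, s5} has 4 states.

4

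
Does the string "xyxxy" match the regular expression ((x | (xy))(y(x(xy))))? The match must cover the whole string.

yes

Split as x·yxxy: (x|(xy)) matches x and (y(x(xy))) matches yxxy.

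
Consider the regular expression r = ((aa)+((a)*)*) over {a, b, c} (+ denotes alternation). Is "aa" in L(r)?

yes

The left alternative (aa) matches aa.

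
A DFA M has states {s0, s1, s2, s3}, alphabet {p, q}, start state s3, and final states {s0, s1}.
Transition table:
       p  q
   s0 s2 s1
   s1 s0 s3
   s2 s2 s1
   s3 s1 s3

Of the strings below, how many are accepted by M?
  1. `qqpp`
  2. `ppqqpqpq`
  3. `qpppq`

`qqpp`: accepted
`ppqqpqpq`: rejected
`qpppq`: accepted

2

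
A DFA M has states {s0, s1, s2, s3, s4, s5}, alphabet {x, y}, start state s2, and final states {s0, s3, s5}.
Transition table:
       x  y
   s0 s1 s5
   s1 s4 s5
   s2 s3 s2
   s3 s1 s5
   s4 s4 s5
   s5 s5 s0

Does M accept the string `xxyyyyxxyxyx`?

s2 --x--> s3
s3 --x--> s1
s1 --y--> s5
s5 --y--> s0
s0 --y--> s5
s5 --y--> s0
s0 --x--> s1
s1 --x--> s4
s4 --y--> s5
s5 --x--> s5
s5 --y--> s0
s0 --x--> s1
End in state s1, which is not an accepting state.

rejected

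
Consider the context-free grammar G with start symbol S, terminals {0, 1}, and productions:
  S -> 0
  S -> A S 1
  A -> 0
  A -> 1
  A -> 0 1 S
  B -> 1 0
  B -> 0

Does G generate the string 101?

S ⇒ AS1 ⇒ 1S1 ⇒ 101

yes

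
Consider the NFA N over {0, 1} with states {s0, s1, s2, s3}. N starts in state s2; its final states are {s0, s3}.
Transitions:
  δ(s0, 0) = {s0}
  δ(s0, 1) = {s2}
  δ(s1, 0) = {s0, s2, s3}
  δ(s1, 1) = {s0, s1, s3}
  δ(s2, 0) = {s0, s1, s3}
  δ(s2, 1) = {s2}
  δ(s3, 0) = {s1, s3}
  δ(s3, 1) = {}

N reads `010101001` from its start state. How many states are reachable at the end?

Start: {s2}
read 0: {s0, s1, s3}
read 1: {s0, s1, s2, s3}
read 0: {s0, s1, s2, s3}
read 1: {s0, s1, s2, s3}
read 0: {s0, s1, s2, s3}
read 1: {s0, s1, s2, s3}
read 0: {s0, s1, s2, s3}
read 0: {s0, s1, s2, s3}
read 1: {s0, s1, s2, s3}
Final reachable set {s0, s1, s2, s3} has 4 states.

4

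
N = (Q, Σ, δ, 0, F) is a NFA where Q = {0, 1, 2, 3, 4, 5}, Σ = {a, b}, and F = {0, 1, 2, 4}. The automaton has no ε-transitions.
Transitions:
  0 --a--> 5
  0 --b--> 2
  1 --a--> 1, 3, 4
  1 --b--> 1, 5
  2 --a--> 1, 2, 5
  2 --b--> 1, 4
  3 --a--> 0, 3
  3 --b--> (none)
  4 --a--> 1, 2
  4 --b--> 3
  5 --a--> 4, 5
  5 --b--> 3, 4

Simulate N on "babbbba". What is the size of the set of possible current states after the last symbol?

6

Start: {0}
read b: {2}
read a: {1, 2, 5}
read b: {1, 3, 4, 5}
read b: {1, 3, 4, 5}
read b: {1, 3, 4, 5}
read b: {1, 3, 4, 5}
read a: {0, 1, 2, 3, 4, 5}
Final reachable set {0, 1, 2, 3, 4, 5} has 6 states.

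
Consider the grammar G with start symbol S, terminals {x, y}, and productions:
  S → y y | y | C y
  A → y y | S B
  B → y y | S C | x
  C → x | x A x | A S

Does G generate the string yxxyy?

S ⇒ Cy ⇒ ASy ⇒ SBSy ⇒ yBSy ⇒ yxSy ⇒ yxCyy ⇒ yxxyy

yes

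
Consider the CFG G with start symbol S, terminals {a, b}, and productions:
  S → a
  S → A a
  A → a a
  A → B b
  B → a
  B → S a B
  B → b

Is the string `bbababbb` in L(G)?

no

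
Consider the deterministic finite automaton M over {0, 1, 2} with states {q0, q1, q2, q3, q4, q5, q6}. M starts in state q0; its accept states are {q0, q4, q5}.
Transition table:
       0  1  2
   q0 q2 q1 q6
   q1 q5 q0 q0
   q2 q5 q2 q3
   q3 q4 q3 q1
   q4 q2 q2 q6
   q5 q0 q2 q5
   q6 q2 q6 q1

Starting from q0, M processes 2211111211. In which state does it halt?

q0 --2--> q6
q6 --2--> q1
q1 --1--> q0
q0 --1--> q1
q1 --1--> q0
q0 --1--> q1
q1 --1--> q0
q0 --2--> q6
q6 --1--> q6
q6 --1--> q6

q6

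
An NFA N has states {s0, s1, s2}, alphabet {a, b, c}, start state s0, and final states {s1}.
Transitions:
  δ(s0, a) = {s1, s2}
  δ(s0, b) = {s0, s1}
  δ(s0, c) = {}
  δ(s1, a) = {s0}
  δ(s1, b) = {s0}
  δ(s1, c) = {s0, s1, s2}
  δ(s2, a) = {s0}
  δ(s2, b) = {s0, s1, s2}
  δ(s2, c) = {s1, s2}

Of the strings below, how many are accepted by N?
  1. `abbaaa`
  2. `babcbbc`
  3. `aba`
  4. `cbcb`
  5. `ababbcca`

`abbaaa`: accepted
`babcbbc`: accepted
`aba`: accepted
`cbcb`: rejected
`ababbcca`: accepted

4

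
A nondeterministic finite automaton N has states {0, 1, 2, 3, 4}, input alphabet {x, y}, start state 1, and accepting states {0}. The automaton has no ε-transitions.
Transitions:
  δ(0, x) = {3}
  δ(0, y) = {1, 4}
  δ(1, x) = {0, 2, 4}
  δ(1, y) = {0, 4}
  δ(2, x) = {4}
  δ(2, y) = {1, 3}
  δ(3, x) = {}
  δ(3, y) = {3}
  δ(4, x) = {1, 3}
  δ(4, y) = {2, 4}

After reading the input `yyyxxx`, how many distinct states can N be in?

5

Start: {1}
read y: {0, 4}
read y: {1, 2, 4}
read y: {0, 1, 2, 3, 4}
read x: {0, 1, 2, 3, 4}
read x: {0, 1, 2, 3, 4}
read x: {0, 1, 2, 3, 4}
Final reachable set {0, 1, 2, 3, 4} has 5 states.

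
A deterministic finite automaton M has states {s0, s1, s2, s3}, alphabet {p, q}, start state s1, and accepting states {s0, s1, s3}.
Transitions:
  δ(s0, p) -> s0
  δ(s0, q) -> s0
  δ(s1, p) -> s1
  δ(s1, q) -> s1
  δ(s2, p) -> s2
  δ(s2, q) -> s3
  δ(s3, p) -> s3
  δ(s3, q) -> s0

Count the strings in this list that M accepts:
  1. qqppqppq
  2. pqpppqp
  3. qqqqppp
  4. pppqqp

qqppqppq: accepted
pqpppqp: accepted
qqqqppp: accepted
pppqqp: accepted

4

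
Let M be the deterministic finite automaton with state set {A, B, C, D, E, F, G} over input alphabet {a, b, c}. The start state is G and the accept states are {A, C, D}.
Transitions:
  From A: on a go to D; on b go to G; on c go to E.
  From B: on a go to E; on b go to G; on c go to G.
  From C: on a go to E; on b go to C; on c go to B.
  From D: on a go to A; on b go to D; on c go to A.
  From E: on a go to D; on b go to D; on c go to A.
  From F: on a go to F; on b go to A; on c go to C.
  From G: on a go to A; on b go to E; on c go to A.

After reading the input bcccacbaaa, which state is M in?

A

G --b--> E
E --c--> A
A --c--> E
E --c--> A
A --a--> D
D --c--> A
A --b--> G
G --a--> A
A --a--> D
D --a--> A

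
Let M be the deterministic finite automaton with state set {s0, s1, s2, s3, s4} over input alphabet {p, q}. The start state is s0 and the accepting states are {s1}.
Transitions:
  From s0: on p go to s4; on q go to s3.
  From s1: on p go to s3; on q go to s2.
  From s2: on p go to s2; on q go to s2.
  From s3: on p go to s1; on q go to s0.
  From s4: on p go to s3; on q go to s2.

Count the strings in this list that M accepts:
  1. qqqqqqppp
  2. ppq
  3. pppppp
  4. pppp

1

qqqqqqppp: accepted
ppq: rejected
pppppp: rejected
pppp: rejected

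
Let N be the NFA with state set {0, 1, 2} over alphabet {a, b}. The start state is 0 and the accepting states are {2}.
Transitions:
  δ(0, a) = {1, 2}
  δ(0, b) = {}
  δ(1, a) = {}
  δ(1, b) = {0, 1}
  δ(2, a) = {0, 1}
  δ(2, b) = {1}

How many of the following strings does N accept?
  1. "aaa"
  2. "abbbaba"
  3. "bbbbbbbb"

2

"aaa": accepted
"abbbaba": accepted
"bbbbbbbb": rejected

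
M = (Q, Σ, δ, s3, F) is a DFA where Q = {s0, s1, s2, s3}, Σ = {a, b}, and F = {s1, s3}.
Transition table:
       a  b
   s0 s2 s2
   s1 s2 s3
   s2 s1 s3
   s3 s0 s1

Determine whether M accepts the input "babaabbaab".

s3 --b--> s1
s1 --a--> s2
s2 --b--> s3
s3 --a--> s0
s0 --a--> s2
s2 --b--> s3
s3 --b--> s1
s1 --a--> s2
s2 --a--> s1
s1 --b--> s3
End in state s3, which is an accepting state.

accepted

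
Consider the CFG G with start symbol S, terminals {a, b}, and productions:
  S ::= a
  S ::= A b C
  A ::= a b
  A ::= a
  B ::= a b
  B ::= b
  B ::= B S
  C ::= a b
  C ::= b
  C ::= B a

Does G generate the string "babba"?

no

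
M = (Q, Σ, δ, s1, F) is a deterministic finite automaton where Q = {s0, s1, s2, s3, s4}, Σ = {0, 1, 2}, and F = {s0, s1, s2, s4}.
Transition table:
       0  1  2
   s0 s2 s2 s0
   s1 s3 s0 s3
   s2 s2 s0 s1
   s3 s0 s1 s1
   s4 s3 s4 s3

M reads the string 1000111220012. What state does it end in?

s1 --1--> s0
s0 --0--> s2
s2 --0--> s2
s2 --0--> s2
s2 --1--> s0
s0 --1--> s2
s2 --1--> s0
s0 --2--> s0
s0 --2--> s0
s0 --0--> s2
s2 --0--> s2
s2 --1--> s0
s0 --2--> s0

s0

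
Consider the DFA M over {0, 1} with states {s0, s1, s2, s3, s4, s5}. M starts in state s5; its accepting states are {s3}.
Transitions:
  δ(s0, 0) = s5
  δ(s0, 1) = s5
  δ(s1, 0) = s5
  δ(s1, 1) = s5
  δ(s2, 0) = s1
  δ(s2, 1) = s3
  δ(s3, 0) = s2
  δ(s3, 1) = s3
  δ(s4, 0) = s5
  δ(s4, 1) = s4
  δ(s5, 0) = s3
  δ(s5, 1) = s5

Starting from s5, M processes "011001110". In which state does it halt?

s3

s5 --0--> s3
s3 --1--> s3
s3 --1--> s3
s3 --0--> s2
s2 --0--> s1
s1 --1--> s5
s5 --1--> s5
s5 --1--> s5
s5 --0--> s3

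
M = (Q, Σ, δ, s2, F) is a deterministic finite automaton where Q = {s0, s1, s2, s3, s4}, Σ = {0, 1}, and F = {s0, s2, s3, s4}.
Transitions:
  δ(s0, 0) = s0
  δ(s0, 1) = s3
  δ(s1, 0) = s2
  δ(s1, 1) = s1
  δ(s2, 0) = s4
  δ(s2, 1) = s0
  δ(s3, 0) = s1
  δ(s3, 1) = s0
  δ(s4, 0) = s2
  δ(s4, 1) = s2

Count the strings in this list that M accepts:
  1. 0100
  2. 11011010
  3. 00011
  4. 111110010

0100: accepted
11011010: accepted
00011: accepted
111110010: rejected

3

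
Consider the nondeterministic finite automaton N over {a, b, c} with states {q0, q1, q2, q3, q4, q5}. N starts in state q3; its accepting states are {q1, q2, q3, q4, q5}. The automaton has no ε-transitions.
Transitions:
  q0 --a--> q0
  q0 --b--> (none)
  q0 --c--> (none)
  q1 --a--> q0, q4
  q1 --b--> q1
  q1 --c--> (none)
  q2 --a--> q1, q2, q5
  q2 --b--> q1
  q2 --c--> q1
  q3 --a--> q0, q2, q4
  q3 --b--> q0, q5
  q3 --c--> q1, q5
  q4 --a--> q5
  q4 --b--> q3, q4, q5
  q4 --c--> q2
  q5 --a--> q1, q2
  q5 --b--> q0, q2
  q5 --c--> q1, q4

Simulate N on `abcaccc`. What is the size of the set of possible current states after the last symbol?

1

Start: {q3}
read a: {q0, q2, q4}
read b: {q1, q3, q4, q5}
read c: {q1, q2, q4, q5}
read a: {q0, q1, q2, q4, q5}
read c: {q1, q2, q4}
read c: {q1, q2}
read c: {q1}
Final reachable set {q1} has 1 state.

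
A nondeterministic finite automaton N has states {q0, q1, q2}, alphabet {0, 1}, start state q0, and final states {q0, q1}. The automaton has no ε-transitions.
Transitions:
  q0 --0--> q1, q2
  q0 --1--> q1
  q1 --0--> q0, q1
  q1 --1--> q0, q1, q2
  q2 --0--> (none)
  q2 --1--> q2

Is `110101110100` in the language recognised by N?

accepted

Start: {q0}
read 1: {q1}
read 1: {q0, q1, q2}
read 0: {q0, q1, q2}
read 1: {q0, q1, q2}
read 0: {q0, q1, q2}
read 1: {q0, q1, q2}
read 1: {q0, q1, q2}
read 1: {q0, q1, q2}
read 0: {q0, q1, q2}
read 1: {q0, q1, q2}
read 0: {q0, q1, q2}
read 0: {q0, q1, q2}
Reachable ∩ accepting = {q0, q1} — nonempty.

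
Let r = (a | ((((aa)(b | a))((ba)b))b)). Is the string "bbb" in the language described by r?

Neither a nor ((((aa)(b|a))((ba)b))b) matches bbb.

no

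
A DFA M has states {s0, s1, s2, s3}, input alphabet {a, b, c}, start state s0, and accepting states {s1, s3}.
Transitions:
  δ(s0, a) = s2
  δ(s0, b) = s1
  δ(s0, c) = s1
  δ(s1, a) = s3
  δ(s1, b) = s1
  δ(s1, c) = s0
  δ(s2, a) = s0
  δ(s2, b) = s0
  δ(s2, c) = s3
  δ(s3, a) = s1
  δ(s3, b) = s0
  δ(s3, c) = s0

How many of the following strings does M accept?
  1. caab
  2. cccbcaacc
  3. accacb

1

caab: accepted
cccbcaacc: rejected
accacb: rejected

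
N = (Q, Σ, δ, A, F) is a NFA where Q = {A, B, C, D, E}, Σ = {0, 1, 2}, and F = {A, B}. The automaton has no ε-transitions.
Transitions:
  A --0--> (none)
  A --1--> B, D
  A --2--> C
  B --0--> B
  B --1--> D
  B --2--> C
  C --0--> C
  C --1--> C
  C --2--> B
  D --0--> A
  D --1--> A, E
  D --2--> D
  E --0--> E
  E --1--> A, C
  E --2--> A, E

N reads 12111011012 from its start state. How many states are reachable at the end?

Start: {A}
read 1: {B, D}
read 2: {C, D}
read 1: {A, C, E}
read 1: {A, B, C, D}
read 1: {A, B, C, D, E}
read 0: {A, B, C, E}
read 1: {A, B, C, D}
read 1: {A, B, C, D, E}
read 0: {A, B, C, E}
read 1: {A, B, C, D}
read 2: {B, C, D}
Final reachable set {B, C, D} has 3 states.

3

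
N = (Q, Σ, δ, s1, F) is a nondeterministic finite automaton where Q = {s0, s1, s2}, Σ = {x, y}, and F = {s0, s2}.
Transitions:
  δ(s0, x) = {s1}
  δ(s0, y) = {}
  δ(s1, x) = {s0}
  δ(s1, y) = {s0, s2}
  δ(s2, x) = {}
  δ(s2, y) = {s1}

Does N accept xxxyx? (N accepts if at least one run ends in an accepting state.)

rejected

Start: {s1}
read x: {s0}
read x: {s1}
read x: {s0}
read y: {}
The reachable set is empty and stays empty for the remaining 1 symbol.
Reachable ∩ accepting = {} — empty.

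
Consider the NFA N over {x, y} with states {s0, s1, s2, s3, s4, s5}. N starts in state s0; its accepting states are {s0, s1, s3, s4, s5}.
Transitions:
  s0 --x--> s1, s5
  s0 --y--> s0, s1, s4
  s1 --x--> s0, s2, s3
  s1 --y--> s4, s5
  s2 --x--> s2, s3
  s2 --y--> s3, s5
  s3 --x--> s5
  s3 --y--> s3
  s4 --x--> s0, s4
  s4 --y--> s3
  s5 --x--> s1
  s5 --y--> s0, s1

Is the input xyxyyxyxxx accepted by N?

accepted

Start: {s0}
read x: {s1, s5}
read y: {s0, s1, s4, s5}
read x: {s0, s1, s2, s3, s4, s5}
read y: {s0, s1, s3, s4, s5}
read y: {s0, s1, s3, s4, s5}
read x: {s0, s1, s2, s3, s4, s5}
read y: {s0, s1, s3, s4, s5}
read x: {s0, s1, s2, s3, s4, s5}
read x: {s0, s1, s2, s3, s4, s5}
read x: {s0, s1, s2, s3, s4, s5}
Reachable ∩ accepting = {s0, s1, s3, s4, s5} — nonempty.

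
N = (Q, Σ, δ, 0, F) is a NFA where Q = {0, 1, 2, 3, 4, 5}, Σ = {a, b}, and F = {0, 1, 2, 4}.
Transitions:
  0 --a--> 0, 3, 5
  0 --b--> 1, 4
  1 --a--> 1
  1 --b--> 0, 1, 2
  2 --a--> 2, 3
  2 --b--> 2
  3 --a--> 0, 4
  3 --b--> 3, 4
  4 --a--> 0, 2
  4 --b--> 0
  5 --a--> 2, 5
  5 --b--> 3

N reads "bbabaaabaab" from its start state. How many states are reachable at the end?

Start: {0}
read b: {1, 4}
read b: {0, 1, 2}
read a: {0, 1, 2, 3, 5}
read b: {0, 1, 2, 3, 4}
read a: {0, 1, 2, 3, 4, 5}
read a: {0, 1, 2, 3, 4, 5}
read a: {0, 1, 2, 3, 4, 5}
read b: {0, 1, 2, 3, 4}
read a: {0, 1, 2, 3, 4, 5}
read a: {0, 1, 2, 3, 4, 5}
read b: {0, 1, 2, 3, 4}
Final reachable set {0, 1, 2, 3, 4} has 5 states.

5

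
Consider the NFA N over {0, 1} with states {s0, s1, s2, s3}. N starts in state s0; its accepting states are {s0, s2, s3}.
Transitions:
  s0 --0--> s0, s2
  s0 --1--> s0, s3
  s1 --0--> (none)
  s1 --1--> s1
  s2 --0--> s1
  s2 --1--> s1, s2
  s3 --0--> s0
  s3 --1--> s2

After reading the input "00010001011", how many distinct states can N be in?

4

Start: {s0}
read 0: {s0, s2}
read 0: {s0, s1, s2}
read 0: {s0, s1, s2}
read 1: {s0, s1, s2, s3}
read 0: {s0, s1, s2}
read 0: {s0, s1, s2}
read 0: {s0, s1, s2}
read 1: {s0, s1, s2, s3}
read 0: {s0, s1, s2}
read 1: {s0, s1, s2, s3}
read 1: {s0, s1, s2, s3}
Final reachable set {s0, s1, s2, s3} has 4 states.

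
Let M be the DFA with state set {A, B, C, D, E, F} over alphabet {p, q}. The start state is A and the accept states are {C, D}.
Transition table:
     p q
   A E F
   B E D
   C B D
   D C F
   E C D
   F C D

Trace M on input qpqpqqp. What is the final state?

C

A --q--> F
F --p--> C
C --q--> D
D --p--> C
C --q--> D
D --q--> F
F --p--> C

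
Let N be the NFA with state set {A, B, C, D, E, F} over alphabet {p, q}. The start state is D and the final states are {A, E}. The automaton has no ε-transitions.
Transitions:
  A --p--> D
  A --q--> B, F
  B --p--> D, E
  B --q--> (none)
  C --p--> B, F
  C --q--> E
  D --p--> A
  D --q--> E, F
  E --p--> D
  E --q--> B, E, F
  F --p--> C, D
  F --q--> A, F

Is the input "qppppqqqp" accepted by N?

accepted

Start: {D}
read q: {E, F}
read p: {C, D}
read p: {A, B, F}
read p: {C, D, E}
read p: {A, B, D, F}
read q: {A, B, E, F}
read q: {A, B, E, F}
read q: {A, B, E, F}
read p: {C, D, E}
Reachable ∩ accepting = {E} — nonempty.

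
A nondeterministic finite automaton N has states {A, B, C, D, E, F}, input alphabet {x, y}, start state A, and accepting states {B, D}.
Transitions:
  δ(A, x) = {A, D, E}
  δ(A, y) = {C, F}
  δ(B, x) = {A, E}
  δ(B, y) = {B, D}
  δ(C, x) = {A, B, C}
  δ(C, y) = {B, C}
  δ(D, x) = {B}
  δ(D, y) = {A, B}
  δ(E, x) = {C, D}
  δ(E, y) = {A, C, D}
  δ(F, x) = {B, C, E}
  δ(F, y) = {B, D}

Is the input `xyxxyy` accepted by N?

Start: {A}
read x: {A, D, E}
read y: {A, B, C, D, F}
read x: {A, B, C, D, E}
read x: {A, B, C, D, E}
read y: {A, B, C, D, F}
read y: {A, B, C, D, F}
Reachable ∩ accepting = {B, D} — nonempty.

accepted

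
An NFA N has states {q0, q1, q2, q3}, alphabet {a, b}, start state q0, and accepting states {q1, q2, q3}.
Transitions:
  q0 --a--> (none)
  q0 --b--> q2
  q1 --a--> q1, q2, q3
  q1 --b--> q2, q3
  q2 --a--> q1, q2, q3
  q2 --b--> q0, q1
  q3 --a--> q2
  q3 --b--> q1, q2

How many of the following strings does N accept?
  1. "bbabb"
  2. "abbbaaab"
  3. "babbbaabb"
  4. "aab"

"bbabb": accepted
"abbbaaab": rejected
"babbbaabb": accepted
"aab": rejected

2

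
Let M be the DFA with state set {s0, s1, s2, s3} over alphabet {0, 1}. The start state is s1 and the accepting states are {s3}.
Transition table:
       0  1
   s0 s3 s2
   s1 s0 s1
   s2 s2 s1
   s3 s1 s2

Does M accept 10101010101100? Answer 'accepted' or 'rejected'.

s1 --1--> s1
s1 --0--> s0
s0 --1--> s2
s2 --0--> s2
s2 --1--> s1
s1 --0--> s0
s0 --1--> s2
s2 --0--> s2
s2 --1--> s1
s1 --0--> s0
s0 --1--> s2
s2 --1--> s1
s1 --0--> s0
s0 --0--> s3
End in state s3, which is an accepting state.

accepted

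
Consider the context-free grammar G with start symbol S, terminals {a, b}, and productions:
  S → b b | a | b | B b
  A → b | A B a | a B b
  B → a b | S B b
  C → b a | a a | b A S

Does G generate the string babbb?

S ⇒ Bb ⇒ SBbb ⇒ bBbb ⇒ babbb

yes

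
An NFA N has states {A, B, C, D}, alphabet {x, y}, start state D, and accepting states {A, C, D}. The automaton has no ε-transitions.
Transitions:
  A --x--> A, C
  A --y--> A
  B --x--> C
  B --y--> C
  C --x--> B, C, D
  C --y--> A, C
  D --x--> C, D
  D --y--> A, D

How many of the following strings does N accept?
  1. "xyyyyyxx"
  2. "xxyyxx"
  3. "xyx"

"xyyyyyxx": accepted
"xxyyxx": accepted
"xyx": accepted

3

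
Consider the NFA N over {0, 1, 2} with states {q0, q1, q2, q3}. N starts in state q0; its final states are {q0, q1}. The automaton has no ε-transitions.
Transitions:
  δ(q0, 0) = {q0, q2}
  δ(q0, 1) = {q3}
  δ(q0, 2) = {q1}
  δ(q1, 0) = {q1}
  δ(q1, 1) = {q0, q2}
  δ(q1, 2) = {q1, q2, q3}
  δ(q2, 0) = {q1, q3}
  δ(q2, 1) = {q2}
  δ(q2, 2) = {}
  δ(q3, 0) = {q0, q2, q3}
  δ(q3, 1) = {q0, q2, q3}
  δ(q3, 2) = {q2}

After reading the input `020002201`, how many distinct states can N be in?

Start: {q0}
read 0: {q0, q2}
read 2: {q1}
read 0: {q1}
read 0: {q1}
read 0: {q1}
read 2: {q1, q2, q3}
read 2: {q1, q2, q3}
read 0: {q0, q1, q2, q3}
read 1: {q0, q2, q3}
Final reachable set {q0, q2, q3} has 3 states.

3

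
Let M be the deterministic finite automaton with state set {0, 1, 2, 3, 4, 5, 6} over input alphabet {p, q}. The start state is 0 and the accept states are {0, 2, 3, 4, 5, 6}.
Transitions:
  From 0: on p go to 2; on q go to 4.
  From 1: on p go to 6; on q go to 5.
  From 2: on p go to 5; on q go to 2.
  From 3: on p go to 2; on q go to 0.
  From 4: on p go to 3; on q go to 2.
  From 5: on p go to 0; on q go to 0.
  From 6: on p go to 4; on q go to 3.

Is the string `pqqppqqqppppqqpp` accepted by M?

accepted

0 --p--> 2
2 --q--> 2
2 --q--> 2
2 --p--> 5
5 --p--> 0
0 --q--> 4
4 --q--> 2
2 --q--> 2
2 --p--> 5
5 --p--> 0
0 --p--> 2
2 --p--> 5
5 --q--> 0
0 --q--> 4
4 --p--> 3
3 --p--> 2
End in state 2, which is an accepting state.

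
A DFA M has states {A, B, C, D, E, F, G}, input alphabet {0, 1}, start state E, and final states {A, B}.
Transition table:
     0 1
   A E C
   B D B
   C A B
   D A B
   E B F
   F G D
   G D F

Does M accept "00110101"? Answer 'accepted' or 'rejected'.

accepted

E --0--> B
B --0--> D
D --1--> B
B --1--> B
B --0--> D
D --1--> B
B --0--> D
D --1--> B
End in state B, which is an accepting state.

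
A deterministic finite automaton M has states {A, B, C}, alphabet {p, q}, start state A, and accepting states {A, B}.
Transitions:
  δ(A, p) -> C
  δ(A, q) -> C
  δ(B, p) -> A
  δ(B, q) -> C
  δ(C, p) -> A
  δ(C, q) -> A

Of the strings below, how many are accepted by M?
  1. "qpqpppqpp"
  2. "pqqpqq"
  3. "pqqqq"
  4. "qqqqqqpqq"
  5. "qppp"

2

"qpqpppqpp": rejected
"pqqpqq": accepted
"pqqqq": rejected
"qqqqqqpqq": rejected
"qppp": accepted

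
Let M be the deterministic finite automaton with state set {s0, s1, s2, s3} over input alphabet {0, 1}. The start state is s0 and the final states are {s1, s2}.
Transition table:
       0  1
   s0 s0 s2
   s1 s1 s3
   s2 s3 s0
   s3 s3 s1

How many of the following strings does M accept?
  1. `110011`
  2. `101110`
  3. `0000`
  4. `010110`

`110011`: rejected
`101110`: accepted
`0000`: rejected
`010110`: rejected

1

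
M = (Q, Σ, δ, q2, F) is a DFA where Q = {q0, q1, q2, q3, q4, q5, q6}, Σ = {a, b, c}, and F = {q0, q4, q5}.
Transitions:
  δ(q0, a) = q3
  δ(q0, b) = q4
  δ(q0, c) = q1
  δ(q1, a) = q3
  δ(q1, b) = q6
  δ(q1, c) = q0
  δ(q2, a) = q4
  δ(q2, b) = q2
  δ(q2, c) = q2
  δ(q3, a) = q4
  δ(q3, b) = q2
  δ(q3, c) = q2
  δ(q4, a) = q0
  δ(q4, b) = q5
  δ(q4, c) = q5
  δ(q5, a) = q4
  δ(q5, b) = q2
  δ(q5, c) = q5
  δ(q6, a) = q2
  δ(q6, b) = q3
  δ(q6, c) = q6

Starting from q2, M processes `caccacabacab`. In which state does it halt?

q2 --c--> q2
q2 --a--> q4
q4 --c--> q5
q5 --c--> q5
q5 --a--> q4
q4 --c--> q5
q5 --a--> q4
q4 --b--> q5
q5 --a--> q4
q4 --c--> q5
q5 --a--> q4
q4 --b--> q5

q5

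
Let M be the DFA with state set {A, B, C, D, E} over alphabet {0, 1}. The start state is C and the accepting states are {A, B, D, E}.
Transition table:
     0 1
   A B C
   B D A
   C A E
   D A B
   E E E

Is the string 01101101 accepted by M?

accepted

C --0--> A
A --1--> C
C --1--> E
E --0--> E
E --1--> E
E --1--> E
E --0--> E
E --1--> E
End in state E, which is an accepting state.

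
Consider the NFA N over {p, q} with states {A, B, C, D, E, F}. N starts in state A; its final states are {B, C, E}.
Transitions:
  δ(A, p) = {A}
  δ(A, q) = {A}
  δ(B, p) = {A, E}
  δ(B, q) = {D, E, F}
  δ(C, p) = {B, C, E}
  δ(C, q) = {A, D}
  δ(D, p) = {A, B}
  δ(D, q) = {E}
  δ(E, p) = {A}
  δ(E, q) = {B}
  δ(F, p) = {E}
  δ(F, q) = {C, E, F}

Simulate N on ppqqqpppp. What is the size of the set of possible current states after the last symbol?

1

Start: {A}
read p: {A}
read p: {A}
read q: {A}
read q: {A}
read q: {A}
read p: {A}
read p: {A}
read p: {A}
read p: {A}
Final reachable set {A} has 1 state.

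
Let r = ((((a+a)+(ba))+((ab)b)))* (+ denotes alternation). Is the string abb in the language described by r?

yes

Split into 1 piece abb; each matches (((a+a)+(ba))+((ab)b)).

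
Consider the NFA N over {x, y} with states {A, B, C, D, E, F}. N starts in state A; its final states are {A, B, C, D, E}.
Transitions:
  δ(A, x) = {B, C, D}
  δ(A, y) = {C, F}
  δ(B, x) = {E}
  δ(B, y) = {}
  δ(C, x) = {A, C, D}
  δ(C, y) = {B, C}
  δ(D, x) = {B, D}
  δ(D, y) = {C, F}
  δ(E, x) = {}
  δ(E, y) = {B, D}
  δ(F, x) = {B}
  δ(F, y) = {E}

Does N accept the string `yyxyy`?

Start: {A}
read y: {C, F}
read y: {B, C, E}
read x: {A, C, D, E}
read y: {B, C, D, F}
read y: {B, C, E, F}
Reachable ∩ accepting = {B, C, E} — nonempty.

accepted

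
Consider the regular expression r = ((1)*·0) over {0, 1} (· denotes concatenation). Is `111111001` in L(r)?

no

No split of 111111001 into u·v has (1)* matching u and 0 matching v.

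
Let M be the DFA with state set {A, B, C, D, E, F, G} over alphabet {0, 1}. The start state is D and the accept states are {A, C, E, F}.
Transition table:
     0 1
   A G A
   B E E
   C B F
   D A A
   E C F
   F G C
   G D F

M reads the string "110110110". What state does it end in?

G

D --1--> A
A --1--> A
A --0--> G
G --1--> F
F --1--> C
C --0--> B
B --1--> E
E --1--> F
F --0--> G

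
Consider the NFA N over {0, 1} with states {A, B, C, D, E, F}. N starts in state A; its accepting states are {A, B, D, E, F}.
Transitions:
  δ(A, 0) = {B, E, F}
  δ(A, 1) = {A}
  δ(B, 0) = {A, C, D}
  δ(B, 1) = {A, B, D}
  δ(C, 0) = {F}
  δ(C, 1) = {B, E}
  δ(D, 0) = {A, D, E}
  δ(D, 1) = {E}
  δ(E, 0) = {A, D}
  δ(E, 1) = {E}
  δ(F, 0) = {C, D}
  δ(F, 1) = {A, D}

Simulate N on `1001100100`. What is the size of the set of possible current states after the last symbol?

Start: {A}
read 1: {A}
read 0: {B, E, F}
read 0: {A, C, D}
read 1: {A, B, E}
read 1: {A, B, D, E}
read 0: {A, B, C, D, E, F}
read 0: {A, B, C, D, E, F}
read 1: {A, B, D, E}
read 0: {A, B, C, D, E, F}
read 0: {A, B, C, D, E, F}
Final reachable set {A, B, C, D, E, F} has 6 states.

6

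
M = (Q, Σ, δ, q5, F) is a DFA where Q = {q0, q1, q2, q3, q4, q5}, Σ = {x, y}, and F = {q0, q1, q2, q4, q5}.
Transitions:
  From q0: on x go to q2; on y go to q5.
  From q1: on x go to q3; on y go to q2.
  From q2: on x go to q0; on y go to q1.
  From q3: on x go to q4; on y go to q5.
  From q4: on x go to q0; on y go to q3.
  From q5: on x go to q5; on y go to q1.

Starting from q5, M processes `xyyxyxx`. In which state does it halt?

q5

q5 --x--> q5
q5 --y--> q1
q1 --y--> q2
q2 --x--> q0
q0 --y--> q5
q5 --x--> q5
q5 --x--> q5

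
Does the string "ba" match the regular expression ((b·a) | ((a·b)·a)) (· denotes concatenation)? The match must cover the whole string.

yes

The left alternative (b·a) matches ba.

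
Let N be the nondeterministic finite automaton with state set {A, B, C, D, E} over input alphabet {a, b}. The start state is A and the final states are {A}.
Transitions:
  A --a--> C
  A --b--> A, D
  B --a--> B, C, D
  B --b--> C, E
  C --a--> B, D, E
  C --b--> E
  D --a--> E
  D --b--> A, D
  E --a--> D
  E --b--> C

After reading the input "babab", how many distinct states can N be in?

Start: {A}
read b: {A, D}
read a: {C, E}
read b: {C, E}
read a: {B, D, E}
read b: {A, C, D, E}
Final reachable set {A, C, D, E} has 4 states.

4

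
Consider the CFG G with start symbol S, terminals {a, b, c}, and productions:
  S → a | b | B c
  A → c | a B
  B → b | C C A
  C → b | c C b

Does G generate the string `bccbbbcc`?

yes

S ⇒ Bc ⇒ CCAc ⇒ bCAc ⇒ bcCbAc ⇒ bccCbbAc ⇒ bccbbbAc ⇒ bccbbbcc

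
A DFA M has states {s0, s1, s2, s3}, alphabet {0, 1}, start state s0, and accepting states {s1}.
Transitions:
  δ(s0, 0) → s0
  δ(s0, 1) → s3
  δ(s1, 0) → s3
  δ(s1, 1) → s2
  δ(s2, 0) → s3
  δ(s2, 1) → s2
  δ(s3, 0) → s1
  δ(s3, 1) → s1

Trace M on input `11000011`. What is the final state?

s0 --1--> s3
s3 --1--> s1
s1 --0--> s3
s3 --0--> s1
s1 --0--> s3
s3 --0--> s1
s1 --1--> s2
s2 --1--> s2

s2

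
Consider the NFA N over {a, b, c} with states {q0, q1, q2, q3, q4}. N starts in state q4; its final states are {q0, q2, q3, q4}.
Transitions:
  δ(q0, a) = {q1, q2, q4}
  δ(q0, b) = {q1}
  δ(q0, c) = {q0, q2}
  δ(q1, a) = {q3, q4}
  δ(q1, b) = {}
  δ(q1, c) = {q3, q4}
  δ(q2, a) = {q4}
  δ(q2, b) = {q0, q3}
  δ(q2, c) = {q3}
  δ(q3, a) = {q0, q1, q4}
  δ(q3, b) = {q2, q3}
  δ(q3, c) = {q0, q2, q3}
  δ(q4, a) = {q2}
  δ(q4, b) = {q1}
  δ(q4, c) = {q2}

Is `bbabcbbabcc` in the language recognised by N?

rejected

Start: {q4}
read b: {q1}
read b: {}
The reachable set is empty and stays empty for the remaining 9 symbols.
Reachable ∩ accepting = {} — empty.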